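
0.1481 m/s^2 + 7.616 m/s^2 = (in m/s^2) 7.764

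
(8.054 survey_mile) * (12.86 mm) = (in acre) 0.04119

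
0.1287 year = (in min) 6.764e+04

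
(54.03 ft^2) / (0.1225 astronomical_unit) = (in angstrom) 2.739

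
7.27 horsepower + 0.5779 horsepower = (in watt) 5852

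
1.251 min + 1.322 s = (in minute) 1.273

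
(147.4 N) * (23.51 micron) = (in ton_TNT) 8.282e-13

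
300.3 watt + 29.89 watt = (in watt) 330.2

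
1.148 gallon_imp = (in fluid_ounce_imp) 183.7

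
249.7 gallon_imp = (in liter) 1135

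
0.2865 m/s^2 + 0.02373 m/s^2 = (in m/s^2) 0.3102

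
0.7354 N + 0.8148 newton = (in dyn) 1.55e+05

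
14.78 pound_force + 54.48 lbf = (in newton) 308.1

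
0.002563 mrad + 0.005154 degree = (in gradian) 0.00589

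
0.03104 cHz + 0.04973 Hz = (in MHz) 5.004e-08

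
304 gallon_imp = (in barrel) 8.693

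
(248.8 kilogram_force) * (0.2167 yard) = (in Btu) 0.4582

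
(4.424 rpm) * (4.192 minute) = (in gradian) 7418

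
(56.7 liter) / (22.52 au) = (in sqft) 1.812e-13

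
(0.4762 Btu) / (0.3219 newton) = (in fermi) 1.561e+18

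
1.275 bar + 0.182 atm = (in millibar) 1459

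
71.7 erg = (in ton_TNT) 1.714e-15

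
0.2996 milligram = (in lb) 6.605e-07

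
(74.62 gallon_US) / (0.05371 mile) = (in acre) 8.075e-07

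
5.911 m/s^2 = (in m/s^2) 5.911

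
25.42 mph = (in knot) 22.09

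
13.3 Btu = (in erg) 1.403e+11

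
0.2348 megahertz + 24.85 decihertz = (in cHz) 2.348e+07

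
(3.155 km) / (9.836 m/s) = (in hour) 0.0891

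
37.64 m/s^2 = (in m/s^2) 37.64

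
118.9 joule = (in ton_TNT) 2.842e-08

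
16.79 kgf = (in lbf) 37.02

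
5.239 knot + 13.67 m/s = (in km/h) 58.91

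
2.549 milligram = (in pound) 5.62e-06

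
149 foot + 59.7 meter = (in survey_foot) 344.9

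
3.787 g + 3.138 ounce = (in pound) 0.2045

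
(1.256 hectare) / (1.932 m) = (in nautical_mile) 3.51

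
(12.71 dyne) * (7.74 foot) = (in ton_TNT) 7.167e-14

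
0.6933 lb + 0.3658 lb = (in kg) 0.4804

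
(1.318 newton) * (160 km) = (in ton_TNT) 5.04e-05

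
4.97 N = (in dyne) 4.97e+05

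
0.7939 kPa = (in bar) 0.007939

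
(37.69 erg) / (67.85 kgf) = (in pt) 1.606e-05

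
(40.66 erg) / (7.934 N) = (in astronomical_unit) 3.426e-18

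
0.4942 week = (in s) 2.989e+05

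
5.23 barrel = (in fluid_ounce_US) 2.812e+04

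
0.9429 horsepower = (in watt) 703.1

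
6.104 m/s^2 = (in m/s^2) 6.104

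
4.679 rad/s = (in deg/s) 268.1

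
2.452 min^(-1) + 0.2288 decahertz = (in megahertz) 2.329e-06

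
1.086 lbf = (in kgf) 0.4926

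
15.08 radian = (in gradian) 960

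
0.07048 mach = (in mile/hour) 53.68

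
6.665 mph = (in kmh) 10.73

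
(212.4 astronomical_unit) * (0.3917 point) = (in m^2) 4.391e+09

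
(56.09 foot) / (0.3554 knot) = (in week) 0.0001546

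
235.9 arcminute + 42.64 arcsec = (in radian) 0.06883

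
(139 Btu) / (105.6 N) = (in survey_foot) 4556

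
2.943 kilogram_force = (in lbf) 6.488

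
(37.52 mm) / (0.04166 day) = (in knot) 2.026e-05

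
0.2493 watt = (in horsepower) 0.0003343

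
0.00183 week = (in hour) 0.3074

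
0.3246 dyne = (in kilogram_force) 3.31e-07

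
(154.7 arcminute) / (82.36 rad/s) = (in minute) 9.106e-06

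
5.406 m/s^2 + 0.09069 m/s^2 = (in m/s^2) 5.497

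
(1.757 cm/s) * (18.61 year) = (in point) 2.923e+10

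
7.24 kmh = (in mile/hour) 4.499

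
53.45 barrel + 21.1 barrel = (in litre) 1.185e+04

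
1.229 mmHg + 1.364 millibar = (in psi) 0.04355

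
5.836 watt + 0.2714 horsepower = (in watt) 208.2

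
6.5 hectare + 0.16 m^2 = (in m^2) 6.5e+04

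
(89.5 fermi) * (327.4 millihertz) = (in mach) 8.606e-17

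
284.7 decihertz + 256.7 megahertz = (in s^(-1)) 2.567e+08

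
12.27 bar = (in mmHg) 9203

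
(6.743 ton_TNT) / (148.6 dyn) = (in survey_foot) 6.229e+13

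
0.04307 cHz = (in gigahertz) 4.307e-13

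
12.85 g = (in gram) 12.85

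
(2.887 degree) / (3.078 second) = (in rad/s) 0.01637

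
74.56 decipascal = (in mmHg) 0.05592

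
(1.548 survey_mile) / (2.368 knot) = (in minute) 34.08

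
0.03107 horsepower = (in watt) 23.17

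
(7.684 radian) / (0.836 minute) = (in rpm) 1.463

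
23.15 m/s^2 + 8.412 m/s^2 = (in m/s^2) 31.56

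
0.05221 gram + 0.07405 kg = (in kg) 0.0741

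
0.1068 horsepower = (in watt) 79.64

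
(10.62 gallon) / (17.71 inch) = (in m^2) 0.08937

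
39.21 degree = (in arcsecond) 1.412e+05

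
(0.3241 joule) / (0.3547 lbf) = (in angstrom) 2.054e+09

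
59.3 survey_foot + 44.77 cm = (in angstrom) 1.852e+11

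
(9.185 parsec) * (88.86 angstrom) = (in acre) 6.223e+05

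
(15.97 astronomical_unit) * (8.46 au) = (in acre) 7.472e+20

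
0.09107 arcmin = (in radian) 2.649e-05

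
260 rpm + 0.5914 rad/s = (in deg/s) 1594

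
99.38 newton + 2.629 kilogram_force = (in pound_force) 28.14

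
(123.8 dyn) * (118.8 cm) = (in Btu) 1.394e-06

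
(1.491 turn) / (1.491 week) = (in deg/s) 0.0005952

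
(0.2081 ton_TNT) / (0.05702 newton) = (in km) 1.527e+07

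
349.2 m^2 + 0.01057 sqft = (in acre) 0.08629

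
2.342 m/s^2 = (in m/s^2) 2.342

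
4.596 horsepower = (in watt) 3427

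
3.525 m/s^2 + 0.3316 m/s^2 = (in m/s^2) 3.857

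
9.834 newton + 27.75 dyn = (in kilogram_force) 1.003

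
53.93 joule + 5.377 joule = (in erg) 5.931e+08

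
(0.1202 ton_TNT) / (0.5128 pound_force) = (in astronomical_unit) 0.001474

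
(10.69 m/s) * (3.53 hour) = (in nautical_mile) 73.35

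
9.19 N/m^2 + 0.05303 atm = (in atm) 0.05312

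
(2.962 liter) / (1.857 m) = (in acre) 3.941e-07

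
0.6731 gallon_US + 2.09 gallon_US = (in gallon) 2.763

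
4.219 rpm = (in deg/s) 25.31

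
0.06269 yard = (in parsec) 1.858e-18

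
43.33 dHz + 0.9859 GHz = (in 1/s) 9.859e+08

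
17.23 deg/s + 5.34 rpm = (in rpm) 8.212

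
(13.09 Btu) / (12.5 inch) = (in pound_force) 9779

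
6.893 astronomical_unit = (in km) 1.031e+09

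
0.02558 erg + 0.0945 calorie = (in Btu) 0.0003748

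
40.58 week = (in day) 284.1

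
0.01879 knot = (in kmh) 0.0348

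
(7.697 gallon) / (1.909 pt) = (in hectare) 0.004326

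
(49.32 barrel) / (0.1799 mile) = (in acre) 6.692e-06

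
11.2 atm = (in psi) 164.6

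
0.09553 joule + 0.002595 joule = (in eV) 6.124e+17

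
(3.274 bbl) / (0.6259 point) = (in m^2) 2357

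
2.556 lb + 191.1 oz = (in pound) 14.5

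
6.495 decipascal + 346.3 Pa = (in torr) 2.602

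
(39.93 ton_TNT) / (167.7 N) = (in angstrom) 9.962e+18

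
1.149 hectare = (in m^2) 1.149e+04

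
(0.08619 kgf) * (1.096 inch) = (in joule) 0.02353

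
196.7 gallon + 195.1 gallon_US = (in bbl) 9.329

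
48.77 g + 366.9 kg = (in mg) 3.669e+08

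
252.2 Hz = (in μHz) 2.522e+08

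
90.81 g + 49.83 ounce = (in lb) 3.315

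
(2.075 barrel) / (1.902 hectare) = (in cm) 0.001734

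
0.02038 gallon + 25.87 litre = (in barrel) 0.1632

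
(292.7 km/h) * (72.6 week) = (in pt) 1.012e+13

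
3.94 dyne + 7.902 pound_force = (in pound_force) 7.902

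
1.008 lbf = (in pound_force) 1.008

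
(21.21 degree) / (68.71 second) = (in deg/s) 0.3087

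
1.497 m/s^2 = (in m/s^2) 1.497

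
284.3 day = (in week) 40.61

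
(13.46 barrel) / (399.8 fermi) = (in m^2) 5.353e+12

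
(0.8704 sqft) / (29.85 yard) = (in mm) 2.963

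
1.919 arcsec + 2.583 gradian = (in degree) 2.325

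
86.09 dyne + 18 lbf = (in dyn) 8.007e+06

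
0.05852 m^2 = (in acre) 1.446e-05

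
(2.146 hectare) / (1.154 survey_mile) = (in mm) 1.156e+04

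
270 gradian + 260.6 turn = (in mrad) 1.642e+06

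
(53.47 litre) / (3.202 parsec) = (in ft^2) 5.825e-18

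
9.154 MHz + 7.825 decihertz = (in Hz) 9.154e+06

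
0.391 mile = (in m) 629.3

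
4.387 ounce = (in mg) 1.244e+05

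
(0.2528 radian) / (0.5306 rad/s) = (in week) 7.878e-07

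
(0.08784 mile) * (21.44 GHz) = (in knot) 5.892e+12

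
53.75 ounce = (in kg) 1.524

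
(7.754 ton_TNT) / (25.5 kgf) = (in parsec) 4.204e-09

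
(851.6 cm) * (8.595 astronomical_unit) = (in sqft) 1.179e+14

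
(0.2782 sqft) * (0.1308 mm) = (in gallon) 0.0008931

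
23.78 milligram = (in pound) 5.243e-05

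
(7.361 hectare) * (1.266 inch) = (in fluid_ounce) 8.004e+07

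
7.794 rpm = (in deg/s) 46.76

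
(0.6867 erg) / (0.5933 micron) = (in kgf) 0.0118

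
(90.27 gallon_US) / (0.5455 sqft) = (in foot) 22.12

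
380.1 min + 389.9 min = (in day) 0.5347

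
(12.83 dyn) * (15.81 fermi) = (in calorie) 4.848e-19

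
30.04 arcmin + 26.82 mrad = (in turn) 0.005659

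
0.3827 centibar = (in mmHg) 2.87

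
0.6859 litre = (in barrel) 0.004314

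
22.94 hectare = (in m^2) 2.294e+05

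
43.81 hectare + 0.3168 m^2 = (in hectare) 43.81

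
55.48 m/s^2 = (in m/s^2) 55.48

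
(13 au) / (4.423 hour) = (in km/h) 4.397e+08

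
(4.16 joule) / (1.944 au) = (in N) 1.43e-11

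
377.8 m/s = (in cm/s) 3.778e+04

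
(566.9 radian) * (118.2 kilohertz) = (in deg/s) 3.839e+09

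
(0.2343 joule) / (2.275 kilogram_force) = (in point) 29.77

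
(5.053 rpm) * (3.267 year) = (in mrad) 5.452e+10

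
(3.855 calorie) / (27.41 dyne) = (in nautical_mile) 31.77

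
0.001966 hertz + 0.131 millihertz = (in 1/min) 0.1258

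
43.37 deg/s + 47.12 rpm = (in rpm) 54.35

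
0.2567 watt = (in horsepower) 0.0003442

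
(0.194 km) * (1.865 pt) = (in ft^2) 1.374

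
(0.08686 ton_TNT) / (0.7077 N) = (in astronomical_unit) 0.003433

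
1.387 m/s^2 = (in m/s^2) 1.387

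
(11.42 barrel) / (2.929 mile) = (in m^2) 0.0003852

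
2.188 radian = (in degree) 125.4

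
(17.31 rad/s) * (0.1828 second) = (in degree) 181.3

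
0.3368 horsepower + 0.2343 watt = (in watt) 251.4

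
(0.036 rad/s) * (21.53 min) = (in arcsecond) 9.592e+06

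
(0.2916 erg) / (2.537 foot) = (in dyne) 0.003771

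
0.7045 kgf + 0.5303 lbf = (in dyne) 9.268e+05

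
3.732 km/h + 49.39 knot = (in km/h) 95.2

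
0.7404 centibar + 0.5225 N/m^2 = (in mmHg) 5.557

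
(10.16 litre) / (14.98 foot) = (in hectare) 2.225e-07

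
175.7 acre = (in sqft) 7.653e+06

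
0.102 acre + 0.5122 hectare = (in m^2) 5535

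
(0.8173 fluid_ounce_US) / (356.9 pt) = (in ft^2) 0.002066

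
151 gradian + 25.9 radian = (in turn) 4.5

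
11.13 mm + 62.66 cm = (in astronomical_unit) 4.263e-12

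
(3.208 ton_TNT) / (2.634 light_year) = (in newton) 5.386e-07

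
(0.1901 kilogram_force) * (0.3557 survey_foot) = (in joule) 0.2021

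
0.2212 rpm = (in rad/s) 0.02316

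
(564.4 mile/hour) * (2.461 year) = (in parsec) 6.346e-07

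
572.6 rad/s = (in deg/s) 3.281e+04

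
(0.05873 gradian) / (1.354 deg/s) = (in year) 1.238e-09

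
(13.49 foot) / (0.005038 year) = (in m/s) 2.588e-05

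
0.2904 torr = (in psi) 0.005615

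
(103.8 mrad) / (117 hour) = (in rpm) 2.353e-06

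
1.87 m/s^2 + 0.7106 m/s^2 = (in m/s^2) 2.581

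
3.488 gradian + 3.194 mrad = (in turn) 0.009228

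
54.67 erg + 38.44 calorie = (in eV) 1.004e+21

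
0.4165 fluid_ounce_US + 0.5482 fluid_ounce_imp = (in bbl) 0.0001754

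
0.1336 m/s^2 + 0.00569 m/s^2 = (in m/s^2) 0.1393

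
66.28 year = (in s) 2.09e+09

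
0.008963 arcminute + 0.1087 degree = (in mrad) 1.9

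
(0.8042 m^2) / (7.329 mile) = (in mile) 4.237e-08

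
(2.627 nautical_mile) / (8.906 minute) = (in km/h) 32.78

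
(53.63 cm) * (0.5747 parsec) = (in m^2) 9.51e+15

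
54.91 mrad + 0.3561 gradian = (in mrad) 60.5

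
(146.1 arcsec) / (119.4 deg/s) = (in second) 0.0003399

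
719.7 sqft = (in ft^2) 719.7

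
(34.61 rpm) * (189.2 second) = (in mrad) 6.857e+05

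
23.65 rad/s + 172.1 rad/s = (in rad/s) 195.8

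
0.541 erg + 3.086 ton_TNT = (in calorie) 3.086e+09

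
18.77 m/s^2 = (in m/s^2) 18.77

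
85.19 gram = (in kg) 0.08519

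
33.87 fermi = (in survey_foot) 1.111e-13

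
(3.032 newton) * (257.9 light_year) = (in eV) 4.617e+37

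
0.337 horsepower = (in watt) 251.3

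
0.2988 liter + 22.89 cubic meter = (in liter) 2.289e+04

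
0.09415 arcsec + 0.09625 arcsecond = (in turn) 1.469e-07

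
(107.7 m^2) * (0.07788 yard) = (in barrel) 48.24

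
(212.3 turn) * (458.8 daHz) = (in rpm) 5.844e+07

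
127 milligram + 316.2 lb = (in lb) 316.2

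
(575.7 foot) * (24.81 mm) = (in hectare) 0.0004353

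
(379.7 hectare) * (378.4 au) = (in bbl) 1.352e+21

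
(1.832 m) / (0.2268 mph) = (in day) 0.0002091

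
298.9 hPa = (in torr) 224.2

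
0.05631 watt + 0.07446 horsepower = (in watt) 55.58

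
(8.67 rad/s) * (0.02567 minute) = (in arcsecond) 2.754e+06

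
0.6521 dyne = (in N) 6.521e-06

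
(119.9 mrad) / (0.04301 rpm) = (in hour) 0.007395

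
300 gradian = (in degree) 270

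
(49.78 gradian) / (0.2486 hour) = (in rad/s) 0.0008737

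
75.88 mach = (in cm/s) 2.584e+06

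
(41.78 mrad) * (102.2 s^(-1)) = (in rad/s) 4.27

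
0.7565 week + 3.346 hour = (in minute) 7826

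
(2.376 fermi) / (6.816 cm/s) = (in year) 1.105e-21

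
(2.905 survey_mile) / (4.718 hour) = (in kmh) 0.9909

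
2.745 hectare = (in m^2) 2.745e+04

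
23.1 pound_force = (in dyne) 1.028e+07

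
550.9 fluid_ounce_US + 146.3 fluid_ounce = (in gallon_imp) 4.535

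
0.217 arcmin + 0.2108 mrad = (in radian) 0.0002739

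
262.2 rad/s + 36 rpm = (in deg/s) 1.524e+04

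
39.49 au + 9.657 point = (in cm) 5.908e+14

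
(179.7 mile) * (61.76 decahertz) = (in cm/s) 1.786e+10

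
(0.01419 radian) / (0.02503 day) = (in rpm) 6.266e-05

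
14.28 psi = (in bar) 0.9846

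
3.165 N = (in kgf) 0.3227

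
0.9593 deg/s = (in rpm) 0.1599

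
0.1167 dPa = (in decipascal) 0.1167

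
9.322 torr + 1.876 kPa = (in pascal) 3119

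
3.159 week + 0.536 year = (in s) 1.881e+07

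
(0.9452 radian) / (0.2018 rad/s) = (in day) 5.421e-05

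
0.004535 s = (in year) 1.438e-10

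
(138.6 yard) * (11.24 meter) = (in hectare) 0.1425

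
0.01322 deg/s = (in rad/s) 0.0002307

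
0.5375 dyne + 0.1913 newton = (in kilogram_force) 0.01951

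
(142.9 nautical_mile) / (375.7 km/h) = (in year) 8.041e-05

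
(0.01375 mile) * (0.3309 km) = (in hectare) 0.7322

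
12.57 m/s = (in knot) 24.43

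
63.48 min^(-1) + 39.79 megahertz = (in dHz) 3.979e+08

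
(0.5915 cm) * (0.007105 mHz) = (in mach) 1.234e-10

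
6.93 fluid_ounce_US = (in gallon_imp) 0.04508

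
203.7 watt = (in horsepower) 0.2732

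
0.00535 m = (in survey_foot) 0.01755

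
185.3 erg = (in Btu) 1.756e-08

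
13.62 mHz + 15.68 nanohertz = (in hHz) 0.0001362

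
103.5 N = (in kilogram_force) 10.55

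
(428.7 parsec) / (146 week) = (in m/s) 1.498e+11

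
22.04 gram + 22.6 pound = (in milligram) 1.027e+07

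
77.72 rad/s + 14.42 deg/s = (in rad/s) 77.97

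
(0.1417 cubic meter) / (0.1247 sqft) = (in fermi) 1.223e+16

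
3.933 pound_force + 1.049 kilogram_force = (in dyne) 2.778e+06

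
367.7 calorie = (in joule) 1538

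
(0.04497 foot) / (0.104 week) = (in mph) 4.875e-07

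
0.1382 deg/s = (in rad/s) 0.002412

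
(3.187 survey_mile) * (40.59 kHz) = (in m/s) 2.082e+08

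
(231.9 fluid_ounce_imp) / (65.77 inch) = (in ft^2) 0.04245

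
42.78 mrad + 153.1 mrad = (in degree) 11.22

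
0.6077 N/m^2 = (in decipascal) 6.077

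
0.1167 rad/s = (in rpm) 1.114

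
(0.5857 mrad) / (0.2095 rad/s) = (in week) 4.623e-09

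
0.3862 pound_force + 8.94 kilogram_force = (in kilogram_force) 9.115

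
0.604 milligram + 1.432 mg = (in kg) 2.036e-06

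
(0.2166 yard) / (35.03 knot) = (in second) 0.01099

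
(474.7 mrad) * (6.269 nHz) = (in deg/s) 1.705e-07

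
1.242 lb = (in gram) 563.4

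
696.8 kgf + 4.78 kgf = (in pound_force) 1547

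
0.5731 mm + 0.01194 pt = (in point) 1.636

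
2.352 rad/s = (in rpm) 22.46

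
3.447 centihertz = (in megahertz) 3.447e-08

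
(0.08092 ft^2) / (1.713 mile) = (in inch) 0.0001074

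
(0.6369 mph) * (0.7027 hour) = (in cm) 7.203e+04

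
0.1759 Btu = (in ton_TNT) 4.436e-08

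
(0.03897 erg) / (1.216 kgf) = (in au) 2.184e-21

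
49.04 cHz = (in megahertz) 4.904e-07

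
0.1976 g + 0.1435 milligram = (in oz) 0.006975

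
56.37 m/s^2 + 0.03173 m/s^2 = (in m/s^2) 56.4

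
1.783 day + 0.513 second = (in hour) 42.79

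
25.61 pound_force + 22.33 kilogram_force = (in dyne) 3.329e+07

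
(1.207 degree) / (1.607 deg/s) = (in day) 8.693e-06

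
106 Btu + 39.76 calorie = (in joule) 1.12e+05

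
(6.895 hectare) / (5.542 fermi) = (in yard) 1.361e+19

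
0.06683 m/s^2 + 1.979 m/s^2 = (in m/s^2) 2.046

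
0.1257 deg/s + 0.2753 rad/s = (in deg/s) 15.9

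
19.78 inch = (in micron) 5.024e+05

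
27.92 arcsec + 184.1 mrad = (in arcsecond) 3.8e+04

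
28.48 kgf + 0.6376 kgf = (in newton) 285.5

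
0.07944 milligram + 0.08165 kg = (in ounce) 2.88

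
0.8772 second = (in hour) 0.0002437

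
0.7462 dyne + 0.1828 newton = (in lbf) 0.0411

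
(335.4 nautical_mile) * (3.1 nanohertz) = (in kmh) 0.006932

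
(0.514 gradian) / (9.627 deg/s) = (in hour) 1.335e-05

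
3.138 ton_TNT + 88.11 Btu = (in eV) 8.195e+28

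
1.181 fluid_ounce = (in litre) 0.03493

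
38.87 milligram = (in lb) 8.569e-05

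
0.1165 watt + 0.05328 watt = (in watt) 0.1698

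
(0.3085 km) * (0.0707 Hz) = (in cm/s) 2181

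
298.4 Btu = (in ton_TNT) 7.525e-05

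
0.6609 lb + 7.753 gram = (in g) 307.5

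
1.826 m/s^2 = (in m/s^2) 1.826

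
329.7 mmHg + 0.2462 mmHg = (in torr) 329.9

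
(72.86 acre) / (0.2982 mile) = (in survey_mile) 0.3818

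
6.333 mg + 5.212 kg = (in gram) 5212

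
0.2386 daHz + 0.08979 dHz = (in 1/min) 143.7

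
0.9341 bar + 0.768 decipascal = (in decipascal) 9.341e+05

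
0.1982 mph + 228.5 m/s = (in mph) 511.3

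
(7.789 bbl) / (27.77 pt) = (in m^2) 126.4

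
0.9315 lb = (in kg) 0.4225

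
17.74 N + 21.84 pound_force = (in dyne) 1.149e+07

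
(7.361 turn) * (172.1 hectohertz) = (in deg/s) 4.561e+07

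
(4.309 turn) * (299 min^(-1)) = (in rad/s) 134.9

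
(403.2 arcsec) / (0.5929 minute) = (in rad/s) 5.495e-05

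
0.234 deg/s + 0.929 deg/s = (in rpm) 0.1938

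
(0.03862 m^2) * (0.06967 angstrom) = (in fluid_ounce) 9.098e-09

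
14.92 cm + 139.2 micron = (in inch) 5.879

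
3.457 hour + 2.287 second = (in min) 207.5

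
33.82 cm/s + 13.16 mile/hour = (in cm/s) 622.1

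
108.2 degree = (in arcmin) 6492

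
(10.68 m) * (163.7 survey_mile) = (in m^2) 2.814e+06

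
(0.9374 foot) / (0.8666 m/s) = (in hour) 9.158e-05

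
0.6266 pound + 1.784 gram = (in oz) 10.09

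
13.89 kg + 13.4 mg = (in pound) 30.62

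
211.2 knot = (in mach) 0.3191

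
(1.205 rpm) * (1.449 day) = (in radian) 1.58e+04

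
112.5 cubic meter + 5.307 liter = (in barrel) 707.6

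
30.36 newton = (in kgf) 3.096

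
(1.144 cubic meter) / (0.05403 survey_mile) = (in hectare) 1.316e-06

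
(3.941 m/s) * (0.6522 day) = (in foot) 7.286e+05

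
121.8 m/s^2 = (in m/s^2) 121.8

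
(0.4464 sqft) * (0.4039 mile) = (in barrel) 169.6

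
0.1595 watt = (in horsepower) 0.0002139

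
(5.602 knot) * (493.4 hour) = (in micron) 5.119e+12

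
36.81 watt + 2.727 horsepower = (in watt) 2070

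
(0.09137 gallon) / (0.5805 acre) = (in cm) 1.472e-05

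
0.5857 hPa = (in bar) 0.0005857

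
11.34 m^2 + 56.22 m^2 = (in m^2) 67.56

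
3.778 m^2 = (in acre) 0.0009336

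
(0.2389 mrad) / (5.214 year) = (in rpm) 1.387e-11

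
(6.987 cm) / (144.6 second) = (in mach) 1.419e-06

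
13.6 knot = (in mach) 0.02055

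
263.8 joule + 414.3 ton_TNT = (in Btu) 1.643e+09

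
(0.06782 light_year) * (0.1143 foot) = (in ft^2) 2.406e+14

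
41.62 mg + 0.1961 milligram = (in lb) 9.219e-05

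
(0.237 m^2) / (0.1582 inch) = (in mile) 0.03665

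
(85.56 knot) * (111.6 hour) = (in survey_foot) 5.802e+07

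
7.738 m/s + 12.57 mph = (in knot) 25.96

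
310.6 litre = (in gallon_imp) 68.32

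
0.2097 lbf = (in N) 0.9328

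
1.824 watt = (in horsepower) 0.002446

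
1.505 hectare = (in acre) 3.719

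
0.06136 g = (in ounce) 0.002164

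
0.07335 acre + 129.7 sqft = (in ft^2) 3325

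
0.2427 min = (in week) 2.408e-05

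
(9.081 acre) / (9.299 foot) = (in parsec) 4.202e-13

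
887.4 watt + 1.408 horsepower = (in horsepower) 2.598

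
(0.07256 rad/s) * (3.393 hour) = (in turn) 141.1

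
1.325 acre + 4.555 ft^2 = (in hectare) 0.5363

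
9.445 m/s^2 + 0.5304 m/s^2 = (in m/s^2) 9.975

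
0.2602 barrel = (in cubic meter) 0.04137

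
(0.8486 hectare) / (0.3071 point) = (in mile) 4.867e+04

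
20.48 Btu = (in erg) 2.161e+11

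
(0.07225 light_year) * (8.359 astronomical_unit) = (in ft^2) 9.201e+27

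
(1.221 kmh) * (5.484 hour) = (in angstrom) 6.696e+13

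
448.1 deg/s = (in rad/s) 7.821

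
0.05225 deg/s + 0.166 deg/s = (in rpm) 0.03638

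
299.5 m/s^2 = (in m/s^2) 299.5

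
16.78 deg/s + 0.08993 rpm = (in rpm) 2.887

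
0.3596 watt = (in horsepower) 0.0004822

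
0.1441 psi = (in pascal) 993.5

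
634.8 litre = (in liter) 634.8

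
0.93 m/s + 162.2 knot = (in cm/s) 8437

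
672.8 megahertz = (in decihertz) 6.728e+09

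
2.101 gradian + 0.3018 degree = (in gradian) 2.436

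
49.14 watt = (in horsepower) 0.0659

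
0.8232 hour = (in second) 2964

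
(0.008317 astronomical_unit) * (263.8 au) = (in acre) 1.213e+19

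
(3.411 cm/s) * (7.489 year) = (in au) 5.385e-05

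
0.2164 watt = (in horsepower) 0.0002902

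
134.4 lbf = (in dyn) 5.978e+07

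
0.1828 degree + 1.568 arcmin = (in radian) 0.003647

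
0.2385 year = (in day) 87.05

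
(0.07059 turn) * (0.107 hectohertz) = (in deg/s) 271.9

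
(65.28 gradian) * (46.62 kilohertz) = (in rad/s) 4.78e+04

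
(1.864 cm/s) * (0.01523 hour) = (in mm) 1022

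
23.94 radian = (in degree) 1372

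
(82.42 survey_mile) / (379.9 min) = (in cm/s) 581.9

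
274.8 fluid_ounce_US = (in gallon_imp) 1.788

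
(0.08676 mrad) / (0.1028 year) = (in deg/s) 1.533e-09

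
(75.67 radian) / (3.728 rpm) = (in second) 193.8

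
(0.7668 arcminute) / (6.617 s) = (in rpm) 0.0003219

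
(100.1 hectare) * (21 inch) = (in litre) 5.339e+08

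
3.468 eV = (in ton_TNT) 1.328e-28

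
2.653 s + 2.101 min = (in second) 128.7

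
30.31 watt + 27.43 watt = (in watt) 57.74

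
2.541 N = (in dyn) 2.541e+05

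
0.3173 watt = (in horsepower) 0.0004255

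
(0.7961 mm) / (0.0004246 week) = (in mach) 9.105e-09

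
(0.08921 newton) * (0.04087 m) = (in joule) 0.003646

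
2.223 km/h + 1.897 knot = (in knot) 3.097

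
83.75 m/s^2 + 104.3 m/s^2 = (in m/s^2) 188.1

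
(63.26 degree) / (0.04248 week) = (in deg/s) 0.002462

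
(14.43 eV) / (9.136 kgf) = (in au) 1.725e-31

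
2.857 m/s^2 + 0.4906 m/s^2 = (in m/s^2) 3.348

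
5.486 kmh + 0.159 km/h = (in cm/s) 156.8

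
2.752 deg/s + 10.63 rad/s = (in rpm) 102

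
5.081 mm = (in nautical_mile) 2.744e-06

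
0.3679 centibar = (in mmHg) 2.759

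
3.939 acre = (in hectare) 1.594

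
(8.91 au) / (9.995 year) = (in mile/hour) 9459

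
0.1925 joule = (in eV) 1.201e+18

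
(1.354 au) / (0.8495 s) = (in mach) 7.003e+08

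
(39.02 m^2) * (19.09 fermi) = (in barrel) 4.685e-12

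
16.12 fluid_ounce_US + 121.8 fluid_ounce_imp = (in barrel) 0.02477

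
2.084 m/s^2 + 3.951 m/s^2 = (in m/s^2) 6.035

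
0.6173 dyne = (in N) 6.173e-06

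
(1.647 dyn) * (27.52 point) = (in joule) 1.599e-07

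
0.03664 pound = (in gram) 16.62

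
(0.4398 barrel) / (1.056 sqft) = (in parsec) 2.31e-17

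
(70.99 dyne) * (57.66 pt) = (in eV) 9.013e+13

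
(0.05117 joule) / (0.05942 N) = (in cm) 86.12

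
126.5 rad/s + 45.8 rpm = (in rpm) 1254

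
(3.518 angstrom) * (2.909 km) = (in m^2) 1.023e-06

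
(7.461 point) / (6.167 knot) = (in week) 1.372e-09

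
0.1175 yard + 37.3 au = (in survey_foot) 1.831e+13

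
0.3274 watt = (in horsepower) 0.0004391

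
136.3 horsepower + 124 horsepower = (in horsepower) 260.3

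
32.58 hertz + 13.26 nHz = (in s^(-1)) 32.58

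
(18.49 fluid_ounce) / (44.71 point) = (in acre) 8.567e-06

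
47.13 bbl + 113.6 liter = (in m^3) 7.607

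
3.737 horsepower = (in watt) 2787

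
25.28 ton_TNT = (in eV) 6.602e+29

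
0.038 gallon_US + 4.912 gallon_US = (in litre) 18.74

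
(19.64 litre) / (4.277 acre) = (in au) 7.585e-18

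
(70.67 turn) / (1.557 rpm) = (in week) 0.004503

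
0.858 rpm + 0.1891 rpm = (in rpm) 1.047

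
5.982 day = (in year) 0.01639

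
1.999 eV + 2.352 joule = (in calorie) 0.5621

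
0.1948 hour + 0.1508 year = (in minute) 7.927e+04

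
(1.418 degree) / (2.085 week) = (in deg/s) 1.124e-06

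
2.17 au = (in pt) 9.202e+14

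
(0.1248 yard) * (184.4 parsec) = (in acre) 1.605e+14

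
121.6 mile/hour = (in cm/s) 5436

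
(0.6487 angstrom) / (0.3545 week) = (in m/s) 3.026e-16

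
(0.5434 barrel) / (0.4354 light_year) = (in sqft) 2.258e-16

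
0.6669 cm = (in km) 6.669e-06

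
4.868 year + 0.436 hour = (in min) 2.559e+06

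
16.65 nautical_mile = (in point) 8.741e+07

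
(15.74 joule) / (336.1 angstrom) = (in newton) 4.683e+08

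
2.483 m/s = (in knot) 4.827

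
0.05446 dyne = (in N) 5.446e-07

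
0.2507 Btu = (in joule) 264.5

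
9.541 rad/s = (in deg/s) 546.7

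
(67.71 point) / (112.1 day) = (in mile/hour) 5.517e-09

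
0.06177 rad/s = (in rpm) 0.5899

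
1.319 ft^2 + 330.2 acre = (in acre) 330.2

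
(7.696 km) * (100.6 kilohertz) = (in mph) 1.732e+09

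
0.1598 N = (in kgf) 0.0163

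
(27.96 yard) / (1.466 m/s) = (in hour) 0.004844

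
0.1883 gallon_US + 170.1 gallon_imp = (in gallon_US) 204.5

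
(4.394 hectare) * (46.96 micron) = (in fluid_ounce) 6.977e+04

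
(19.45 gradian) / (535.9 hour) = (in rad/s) 1.584e-07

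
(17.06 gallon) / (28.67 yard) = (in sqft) 0.02652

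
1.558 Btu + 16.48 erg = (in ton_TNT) 3.929e-07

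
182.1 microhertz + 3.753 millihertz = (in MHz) 3.935e-09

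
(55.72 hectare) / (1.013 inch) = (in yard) 2.368e+07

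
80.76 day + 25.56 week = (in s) 2.244e+07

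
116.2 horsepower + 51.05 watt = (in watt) 8.67e+04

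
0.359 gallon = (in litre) 1.359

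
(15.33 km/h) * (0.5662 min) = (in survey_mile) 0.08989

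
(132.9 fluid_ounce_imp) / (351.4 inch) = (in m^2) 0.0004231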